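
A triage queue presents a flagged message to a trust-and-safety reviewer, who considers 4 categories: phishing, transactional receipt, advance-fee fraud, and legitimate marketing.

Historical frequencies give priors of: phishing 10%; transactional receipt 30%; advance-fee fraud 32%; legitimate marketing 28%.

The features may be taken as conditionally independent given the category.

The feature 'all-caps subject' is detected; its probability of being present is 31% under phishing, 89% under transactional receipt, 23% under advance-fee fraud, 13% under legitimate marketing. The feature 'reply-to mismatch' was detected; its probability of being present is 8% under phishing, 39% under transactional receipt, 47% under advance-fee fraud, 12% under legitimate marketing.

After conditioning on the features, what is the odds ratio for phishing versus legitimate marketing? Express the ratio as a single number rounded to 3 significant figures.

0.568

The normalizing constant cancels in an odds ratio, so compute prior × likelihood for the two hypotheses only:
  phishing: 0.10 × 0.31 × 0.08 = 0.00248
  legitimate marketing: 0.28 × 0.13 × 0.12 = 0.004368
Odds(phishing : legitimate marketing) = 0.00248 / 0.004368 ≈ 0.568.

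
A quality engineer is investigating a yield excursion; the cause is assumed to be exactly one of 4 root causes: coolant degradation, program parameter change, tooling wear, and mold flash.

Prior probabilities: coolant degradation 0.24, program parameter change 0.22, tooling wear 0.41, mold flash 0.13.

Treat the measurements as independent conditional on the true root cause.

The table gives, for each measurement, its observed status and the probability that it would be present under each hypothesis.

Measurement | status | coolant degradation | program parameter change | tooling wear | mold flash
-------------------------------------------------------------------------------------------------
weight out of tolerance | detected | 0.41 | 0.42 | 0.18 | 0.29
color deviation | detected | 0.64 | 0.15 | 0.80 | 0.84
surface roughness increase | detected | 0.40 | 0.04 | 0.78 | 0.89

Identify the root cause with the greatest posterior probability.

Multiply each prior by the joint likelihood of the measurement pattern:
  coolant degradation: 0.24 × 0.41 × 0.64 × 0.40 = 0.02519
  program parameter change: 0.22 × 0.42 × 0.15 × 0.04 = 0.0005544
  tooling wear: 0.41 × 0.18 × 0.80 × 0.78 = 0.046051
  mold flash: 0.13 × 0.29 × 0.84 × 0.89 = 0.028185
Marginal likelihood of the evidence = 0.099981.
P(coolant degradation | evidence) ≈ 0.02519 / 0.099981 ≈ 0.252
P(program parameter change | evidence) ≈ 0.0005544 / 0.099981 ≈ 0.006
P(tooling wear | evidence) ≈ 0.046051 / 0.099981 ≈ 0.461
P(mold flash | evidence) ≈ 0.028185 / 0.099981 ≈ 0.282
The largest is 0.461, so tooling wear is most probable.

tooling wear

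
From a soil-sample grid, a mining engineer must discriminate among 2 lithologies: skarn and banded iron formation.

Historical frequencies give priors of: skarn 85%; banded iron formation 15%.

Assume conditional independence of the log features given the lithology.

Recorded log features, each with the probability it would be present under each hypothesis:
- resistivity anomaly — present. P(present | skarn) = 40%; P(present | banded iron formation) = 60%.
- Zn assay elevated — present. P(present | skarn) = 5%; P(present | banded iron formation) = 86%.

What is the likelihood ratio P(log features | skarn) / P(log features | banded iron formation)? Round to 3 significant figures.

0.0388

The Bayes factor is the ratio of the joint likelihoods of the log feature pattern under the two hypotheses.
  skarn: 0.40 × 0.05 = 0.02
  banded iron formation: 0.60 × 0.86 = 0.516
Bayes factor = 0.02 / 0.516 ≈ 0.0388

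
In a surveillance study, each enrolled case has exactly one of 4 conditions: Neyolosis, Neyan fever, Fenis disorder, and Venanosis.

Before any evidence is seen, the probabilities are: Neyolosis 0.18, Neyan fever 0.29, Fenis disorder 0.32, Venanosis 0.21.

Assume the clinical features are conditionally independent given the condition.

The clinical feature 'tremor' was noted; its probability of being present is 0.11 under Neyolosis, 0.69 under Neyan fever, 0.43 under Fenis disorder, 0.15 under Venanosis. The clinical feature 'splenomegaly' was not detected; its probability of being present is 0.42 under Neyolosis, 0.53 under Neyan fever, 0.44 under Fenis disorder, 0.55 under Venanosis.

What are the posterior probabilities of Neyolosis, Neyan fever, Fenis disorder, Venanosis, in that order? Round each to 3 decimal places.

0.058, 0.478, 0.392, 0.072

By Bayes' rule with conditional independence, the unnormalized weight for each hypothesis is prior × ∏ likelihoods (using 1 − P(present | H) for each absent clinical feature):
  Neyolosis: 0.18 × 0.11 × (1 − 0.42) = 0.011484
  Neyan fever: 0.29 × 0.69 × (1 − 0.53) = 0.094047
  Fenis disorder: 0.32 × 0.43 × (1 − 0.44) = 0.077056
  Venanosis: 0.21 × 0.15 × (1 − 0.55) = 0.014175
Normalizing constant Z = 0.011484 + 0.094047 + 0.077056 + 0.014175 = 0.19676.
P(Neyolosis | evidence) = 0.011484 / 0.19676 ≈ 0.058
P(Neyan fever | evidence) = 0.094047 / 0.19676 ≈ 0.478
P(Fenis disorder | evidence) = 0.077056 / 0.19676 ≈ 0.392
P(Venanosis | evidence) = 0.014175 / 0.19676 ≈ 0.072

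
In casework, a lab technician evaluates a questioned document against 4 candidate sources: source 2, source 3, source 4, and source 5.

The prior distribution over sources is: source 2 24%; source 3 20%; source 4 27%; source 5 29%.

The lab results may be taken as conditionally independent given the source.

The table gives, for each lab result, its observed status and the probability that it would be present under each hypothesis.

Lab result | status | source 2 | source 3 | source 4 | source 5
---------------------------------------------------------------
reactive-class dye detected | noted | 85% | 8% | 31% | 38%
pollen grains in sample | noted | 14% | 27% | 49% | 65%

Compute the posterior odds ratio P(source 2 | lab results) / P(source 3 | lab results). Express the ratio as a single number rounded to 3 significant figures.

The normalizing constant cancels in an odds ratio, so compute prior × likelihood for the two hypotheses only:
  source 2: 0.24 × 0.85 × 0.14 = 0.02856
  source 3: 0.20 × 0.08 × 0.27 = 0.00432
Posterior odds = 0.02856 / 0.00432 ≈ 6.61.

6.61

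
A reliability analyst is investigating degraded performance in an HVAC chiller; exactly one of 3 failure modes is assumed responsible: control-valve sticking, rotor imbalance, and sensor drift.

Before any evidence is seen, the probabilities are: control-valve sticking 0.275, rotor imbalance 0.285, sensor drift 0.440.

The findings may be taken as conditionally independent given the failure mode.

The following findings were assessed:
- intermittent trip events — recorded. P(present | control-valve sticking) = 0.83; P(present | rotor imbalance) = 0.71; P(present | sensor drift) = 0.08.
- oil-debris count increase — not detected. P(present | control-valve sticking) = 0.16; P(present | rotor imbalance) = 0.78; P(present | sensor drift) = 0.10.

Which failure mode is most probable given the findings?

control-valve sticking

By Bayes' rule with conditional independence, the unnormalized weight for each hypothesis is prior × ∏ likelihoods (using 1 − P(present | H) for each absent finding):
  control-valve sticking: 0.275 × 0.83 × (1 − 0.16) = 0.19173
  rotor imbalance: 0.285 × 0.71 × (1 − 0.78) = 0.044517
  sensor drift: 0.440 × 0.08 × (1 − 0.10) = 0.03168
Normalizing constant Z = 0.19173 + 0.044517 + 0.03168 = 0.26793.
P(control-valve sticking | evidence) ≈ 0.19173 / 0.26793 ≈ 0.716
P(rotor imbalance | evidence) ≈ 0.044517 / 0.26793 ≈ 0.166
P(sensor drift | evidence) ≈ 0.03168 / 0.26793 ≈ 0.118
The largest is 0.716, so control-valve sticking is most probable.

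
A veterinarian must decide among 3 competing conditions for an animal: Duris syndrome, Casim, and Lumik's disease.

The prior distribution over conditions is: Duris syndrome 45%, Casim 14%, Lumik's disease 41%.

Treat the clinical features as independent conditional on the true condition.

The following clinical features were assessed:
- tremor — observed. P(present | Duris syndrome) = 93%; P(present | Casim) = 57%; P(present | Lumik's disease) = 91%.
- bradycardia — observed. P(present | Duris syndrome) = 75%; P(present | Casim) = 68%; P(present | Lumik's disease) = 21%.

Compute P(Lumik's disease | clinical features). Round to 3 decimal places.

0.175

By Bayes' rule with conditional independence, the unnormalized weight for each hypothesis is prior × ∏ likelihoods:
  Duris syndrome: 0.45 × 0.93 × 0.75 = 0.31388
  Casim: 0.14 × 0.57 × 0.68 = 0.054264
  Lumik's disease: 0.41 × 0.91 × 0.21 = 0.078351
Normalizing constant Z = 0.31388 + 0.054264 + 0.078351 = 0.44649.
P(Lumik's disease | evidence) = 0.078351 / 0.44649 ≈ 0.175.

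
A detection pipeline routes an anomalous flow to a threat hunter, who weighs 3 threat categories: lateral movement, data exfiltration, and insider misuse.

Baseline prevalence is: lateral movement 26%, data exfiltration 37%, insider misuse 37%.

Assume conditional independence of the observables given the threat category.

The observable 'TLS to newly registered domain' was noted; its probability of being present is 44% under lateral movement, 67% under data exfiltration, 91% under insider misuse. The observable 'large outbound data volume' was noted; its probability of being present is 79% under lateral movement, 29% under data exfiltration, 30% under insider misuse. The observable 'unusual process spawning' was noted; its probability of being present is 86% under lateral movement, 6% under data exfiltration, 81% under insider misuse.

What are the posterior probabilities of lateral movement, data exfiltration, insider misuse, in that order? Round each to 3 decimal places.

0.474, 0.026, 0.499

Multiply each prior by the joint likelihood of the observable pattern:
  lateral movement: 0.26 × 0.44 × 0.79 × 0.86 = 0.077723
  data exfiltration: 0.37 × 0.67 × 0.29 × 0.06 = 0.0043135
  insider misuse: 0.37 × 0.91 × 0.30 × 0.81 = 0.081818
Normalizing constant Z = 0.077723 + 0.0043135 + 0.081818 = 0.16385.
P(lateral movement | evidence) = 0.077723 / 0.16385 ≈ 0.474
P(data exfiltration | evidence) = 0.0043135 / 0.16385 ≈ 0.026
P(insider misuse | evidence) = 0.081818 / 0.16385 ≈ 0.499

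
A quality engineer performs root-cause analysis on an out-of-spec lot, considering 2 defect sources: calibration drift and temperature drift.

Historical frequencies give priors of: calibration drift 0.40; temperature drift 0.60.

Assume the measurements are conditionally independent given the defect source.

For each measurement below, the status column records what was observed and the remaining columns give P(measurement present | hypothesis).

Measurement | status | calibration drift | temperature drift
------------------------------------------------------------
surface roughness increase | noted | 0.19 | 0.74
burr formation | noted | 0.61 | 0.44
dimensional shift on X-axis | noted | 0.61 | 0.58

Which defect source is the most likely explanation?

For each hypothesis, the unnormalized posterior weight is prior × product of the measurement likelihoods:
  calibration drift: 0.40 × 0.19 × 0.61 × 0.61 = 0.02828
  temperature drift: 0.60 × 0.74 × 0.44 × 0.58 = 0.11331
The unnormalized weights sum to 0.14159.
P(calibration drift | evidence) ≈ 0.02828 / 0.14159 ≈ 0.200
P(temperature drift | evidence) ≈ 0.11331 / 0.14159 ≈ 0.800
The largest is 0.800, so temperature drift is most probable.

temperature drift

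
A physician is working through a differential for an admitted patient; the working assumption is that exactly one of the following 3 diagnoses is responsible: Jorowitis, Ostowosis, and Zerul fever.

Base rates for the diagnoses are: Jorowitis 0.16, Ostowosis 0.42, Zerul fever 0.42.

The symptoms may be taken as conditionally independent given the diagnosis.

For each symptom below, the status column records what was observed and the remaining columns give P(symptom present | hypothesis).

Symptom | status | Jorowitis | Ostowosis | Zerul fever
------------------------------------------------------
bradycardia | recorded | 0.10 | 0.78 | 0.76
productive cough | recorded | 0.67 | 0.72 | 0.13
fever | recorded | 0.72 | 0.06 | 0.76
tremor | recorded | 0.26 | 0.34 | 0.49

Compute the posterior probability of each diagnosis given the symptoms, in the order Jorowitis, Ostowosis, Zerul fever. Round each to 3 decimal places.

By Bayes' rule with conditional independence, the unnormalized weight for each hypothesis is prior × ∏ likelihoods:
  Jorowitis: 0.16 × 0.10 × 0.67 × 0.72 × 0.26 = 0.0020068
  Ostowosis: 0.42 × 0.78 × 0.72 × 0.06 × 0.34 = 0.0048118
  Zerul fever: 0.42 × 0.76 × 0.13 × 0.76 × 0.49 = 0.015453
The unnormalized weights sum to 0.022272.
P(Jorowitis | evidence) = 0.0020068 / 0.022272 ≈ 0.090
P(Ostowosis | evidence) = 0.0048118 / 0.022272 ≈ 0.216
P(Zerul fever | evidence) = 0.015453 / 0.022272 ≈ 0.694

0.090, 0.216, 0.694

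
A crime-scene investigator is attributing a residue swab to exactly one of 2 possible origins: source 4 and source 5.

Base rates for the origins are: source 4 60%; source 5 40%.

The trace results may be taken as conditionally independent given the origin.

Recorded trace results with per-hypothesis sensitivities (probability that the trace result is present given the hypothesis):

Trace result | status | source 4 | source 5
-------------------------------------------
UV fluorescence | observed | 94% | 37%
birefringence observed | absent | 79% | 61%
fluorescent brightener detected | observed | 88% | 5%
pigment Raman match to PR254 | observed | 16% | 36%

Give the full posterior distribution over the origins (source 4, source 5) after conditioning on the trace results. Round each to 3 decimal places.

0.941, 0.059

By Bayes' rule with conditional independence, the unnormalized weight for each hypothesis is prior × ∏ likelihoods (using 1 − P(present | H) for each absent trace result):
  source 4: 0.60 × 0.94 × (1 − 0.79) × 0.88 × 0.16 = 0.016676
  source 5: 0.40 × 0.37 × (1 − 0.61) × 0.05 × 0.36 = 0.001039
The unnormalized weights sum to 0.017715.
P(source 4 | evidence) = 0.016676 / 0.017715 ≈ 0.941
P(source 5 | evidence) = 0.001039 / 0.017715 ≈ 0.059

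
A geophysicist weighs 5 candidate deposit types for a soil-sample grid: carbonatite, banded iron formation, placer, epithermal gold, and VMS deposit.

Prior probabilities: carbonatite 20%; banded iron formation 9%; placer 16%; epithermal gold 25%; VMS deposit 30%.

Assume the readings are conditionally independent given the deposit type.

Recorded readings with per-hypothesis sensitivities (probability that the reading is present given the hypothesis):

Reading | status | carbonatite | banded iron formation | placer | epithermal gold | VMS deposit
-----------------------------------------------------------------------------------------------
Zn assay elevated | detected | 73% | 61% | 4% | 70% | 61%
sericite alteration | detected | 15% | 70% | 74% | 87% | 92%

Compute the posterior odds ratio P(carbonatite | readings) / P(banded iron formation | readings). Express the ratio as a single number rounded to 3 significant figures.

Posterior odds equal prior odds times the likelihood ratio; only the two competing hypotheses matter.
  carbonatite: 0.20 × 0.73 × 0.15 = 0.0219
  banded iron formation: 0.09 × 0.61 × 0.70 = 0.03843
Odds(carbonatite : banded iron formation) = 0.0219 / 0.03843 ≈ 0.570.

0.570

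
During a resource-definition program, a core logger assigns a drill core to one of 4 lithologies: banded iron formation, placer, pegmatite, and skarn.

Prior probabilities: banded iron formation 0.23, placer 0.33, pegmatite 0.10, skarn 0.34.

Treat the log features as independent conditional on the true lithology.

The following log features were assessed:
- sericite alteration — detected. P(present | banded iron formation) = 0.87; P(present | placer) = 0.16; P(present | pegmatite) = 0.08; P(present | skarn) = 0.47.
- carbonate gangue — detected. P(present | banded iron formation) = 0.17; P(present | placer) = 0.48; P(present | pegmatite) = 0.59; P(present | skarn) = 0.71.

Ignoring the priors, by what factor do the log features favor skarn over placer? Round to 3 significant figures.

4.35

Take the product of per-log feature likelihoods under each hypothesis, then divide.
  skarn: 0.47 × 0.71 = 0.3337
  placer: 0.16 × 0.48 = 0.0768
Bayes factor = 0.3337 / 0.0768 ≈ 4.35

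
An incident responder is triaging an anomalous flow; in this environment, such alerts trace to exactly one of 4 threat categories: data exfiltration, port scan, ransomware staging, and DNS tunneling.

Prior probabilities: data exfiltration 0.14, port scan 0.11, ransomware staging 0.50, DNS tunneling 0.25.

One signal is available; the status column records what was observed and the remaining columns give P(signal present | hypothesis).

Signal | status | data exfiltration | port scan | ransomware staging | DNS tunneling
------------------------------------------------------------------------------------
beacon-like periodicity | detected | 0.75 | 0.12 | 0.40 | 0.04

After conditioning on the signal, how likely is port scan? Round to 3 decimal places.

For each hypothesis, the unnormalized posterior weight is prior × likelihood:
  data exfiltration: 0.14 × 0.75 = 0.105
  port scan: 0.11 × 0.12 = 0.0132
  ransomware staging: 0.50 × 0.40 = 0.2
  DNS tunneling: 0.25 × 0.04 = 0.01
The unnormalized weights sum to 0.3282.
P(port scan | evidence) = 0.0132 / 0.3282 ≈ 0.040.

0.040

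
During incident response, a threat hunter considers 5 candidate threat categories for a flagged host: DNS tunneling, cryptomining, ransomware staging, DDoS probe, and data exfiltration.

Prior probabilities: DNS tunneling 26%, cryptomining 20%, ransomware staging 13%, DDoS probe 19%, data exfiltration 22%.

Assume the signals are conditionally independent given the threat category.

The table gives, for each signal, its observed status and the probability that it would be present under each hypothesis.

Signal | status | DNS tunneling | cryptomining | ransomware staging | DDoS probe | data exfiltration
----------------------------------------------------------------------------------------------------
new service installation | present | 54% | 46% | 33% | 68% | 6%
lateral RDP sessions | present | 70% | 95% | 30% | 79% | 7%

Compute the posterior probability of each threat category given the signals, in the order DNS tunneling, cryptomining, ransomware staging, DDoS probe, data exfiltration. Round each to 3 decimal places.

0.326, 0.290, 0.043, 0.338, 0.003

For each hypothesis, the unnormalized posterior weight is prior × product of the signal likelihoods:
  DNS tunneling: 0.26 × 0.54 × 0.70 = 0.09828
  cryptomining: 0.20 × 0.46 × 0.95 = 0.0874
  ransomware staging: 0.13 × 0.33 × 0.30 = 0.01287
  DDoS probe: 0.19 × 0.68 × 0.79 = 0.10207
  data exfiltration: 0.22 × 0.06 × 0.07 = 0.000924
Normalizing constant Z = 0.09828 + 0.0874 + 0.01287 + 0.10207 + 0.000924 = 0.30154.
P(DNS tunneling | evidence) = 0.09828 / 0.30154 ≈ 0.326
P(cryptomining | evidence) = 0.0874 / 0.30154 ≈ 0.290
P(ransomware staging | evidence) = 0.01287 / 0.30154 ≈ 0.043
P(DDoS probe | evidence) = 0.10207 / 0.30154 ≈ 0.338
P(data exfiltration | evidence) = 0.000924 / 0.30154 ≈ 0.003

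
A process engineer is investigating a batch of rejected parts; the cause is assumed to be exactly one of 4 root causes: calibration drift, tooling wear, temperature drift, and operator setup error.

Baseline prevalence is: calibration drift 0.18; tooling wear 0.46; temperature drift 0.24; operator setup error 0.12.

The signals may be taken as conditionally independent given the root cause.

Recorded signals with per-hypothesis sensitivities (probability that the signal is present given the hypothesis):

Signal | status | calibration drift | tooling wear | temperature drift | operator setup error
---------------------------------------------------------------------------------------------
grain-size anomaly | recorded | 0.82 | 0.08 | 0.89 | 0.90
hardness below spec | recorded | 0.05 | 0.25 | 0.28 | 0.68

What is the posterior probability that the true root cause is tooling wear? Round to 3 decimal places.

0.061

By Bayes' rule with conditional independence, the unnormalized weight for each hypothesis is prior × ∏ likelihoods:
  calibration drift: 0.18 × 0.82 × 0.05 = 0.00738
  tooling wear: 0.46 × 0.08 × 0.25 = 0.0092
  temperature drift: 0.24 × 0.89 × 0.28 = 0.059808
  operator setup error: 0.12 × 0.90 × 0.68 = 0.07344
Normalizing constant Z = 0.00738 + 0.0092 + 0.059808 + 0.07344 = 0.14983.
P(tooling wear | evidence) = 0.0092 / 0.14983 ≈ 0.061.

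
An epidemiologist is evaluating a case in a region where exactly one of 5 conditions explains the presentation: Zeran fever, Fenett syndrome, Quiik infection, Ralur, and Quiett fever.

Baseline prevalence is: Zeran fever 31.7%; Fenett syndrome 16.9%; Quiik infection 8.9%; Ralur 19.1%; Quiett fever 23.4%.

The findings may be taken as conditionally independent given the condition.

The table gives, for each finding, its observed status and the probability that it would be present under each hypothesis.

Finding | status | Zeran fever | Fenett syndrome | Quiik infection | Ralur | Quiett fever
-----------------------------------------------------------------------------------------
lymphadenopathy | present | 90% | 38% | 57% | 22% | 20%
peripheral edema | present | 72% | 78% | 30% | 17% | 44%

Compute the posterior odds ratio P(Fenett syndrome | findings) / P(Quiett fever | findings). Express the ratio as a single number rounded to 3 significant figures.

Unnormalized posterior weight (prior times the finding likelihoods) for each of the two hypotheses:
  Fenett syndrome: 0.169 × 0.38 × 0.78 = 0.050092
  Quiett fever: 0.234 × 0.20 × 0.44 = 0.020592
Odds(Fenett syndrome : Quiett fever) = 0.050092 / 0.020592 ≈ 2.43.

2.43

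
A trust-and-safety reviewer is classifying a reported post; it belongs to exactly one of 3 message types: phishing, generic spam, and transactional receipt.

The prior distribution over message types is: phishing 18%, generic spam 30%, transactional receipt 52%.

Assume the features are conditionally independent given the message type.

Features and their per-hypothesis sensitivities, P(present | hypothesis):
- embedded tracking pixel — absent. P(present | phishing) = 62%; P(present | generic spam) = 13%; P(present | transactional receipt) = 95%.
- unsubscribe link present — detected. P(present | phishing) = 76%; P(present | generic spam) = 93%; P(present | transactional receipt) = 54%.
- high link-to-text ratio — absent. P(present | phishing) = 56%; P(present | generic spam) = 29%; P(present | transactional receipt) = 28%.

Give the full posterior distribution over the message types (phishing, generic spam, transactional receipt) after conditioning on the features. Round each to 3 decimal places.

0.111, 0.839, 0.049

By Bayes' rule with conditional independence, the unnormalized weight for each hypothesis is prior × ∏ likelihoods (using 1 − P(present | H) for each absent feature):
  phishing: 0.18 × (1 − 0.62) × 0.76 × (1 − 0.56) = 0.022873
  generic spam: 0.30 × (1 − 0.13) × 0.93 × (1 − 0.29) = 0.17234
  transactional receipt: 0.52 × (1 − 0.95) × 0.54 × (1 − 0.28) = 0.010109
The unnormalized weights sum to 0.20532.
P(phishing | evidence) = 0.022873 / 0.20532 ≈ 0.111
P(generic spam | evidence) = 0.17234 / 0.20532 ≈ 0.839
P(transactional receipt | evidence) = 0.010109 / 0.20532 ≈ 0.049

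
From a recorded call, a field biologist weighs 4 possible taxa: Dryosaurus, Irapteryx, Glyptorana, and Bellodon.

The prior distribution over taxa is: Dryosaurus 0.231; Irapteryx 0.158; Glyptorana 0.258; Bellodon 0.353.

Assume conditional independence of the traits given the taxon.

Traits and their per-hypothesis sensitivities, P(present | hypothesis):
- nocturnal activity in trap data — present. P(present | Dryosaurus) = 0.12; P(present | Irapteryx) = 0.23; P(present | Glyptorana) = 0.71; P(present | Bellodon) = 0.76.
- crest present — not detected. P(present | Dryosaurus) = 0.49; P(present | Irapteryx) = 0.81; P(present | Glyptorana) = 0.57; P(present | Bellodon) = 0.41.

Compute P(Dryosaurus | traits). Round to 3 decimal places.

0.055

For each hypothesis, the unnormalized posterior weight is prior × product of the trait likelihoods (using 1 − P(present | H) for each absent trait):
  Dryosaurus: 0.231 × 0.12 × (1 − 0.49) = 0.014137
  Irapteryx: 0.158 × 0.23 × (1 − 0.81) = 0.0069046
  Glyptorana: 0.258 × 0.71 × (1 − 0.57) = 0.078767
  Bellodon: 0.353 × 0.76 × (1 − 0.41) = 0.15829
Marginal likelihood of the evidence = 0.25809.
P(Dryosaurus | evidence) = 0.014137 / 0.25809 ≈ 0.055.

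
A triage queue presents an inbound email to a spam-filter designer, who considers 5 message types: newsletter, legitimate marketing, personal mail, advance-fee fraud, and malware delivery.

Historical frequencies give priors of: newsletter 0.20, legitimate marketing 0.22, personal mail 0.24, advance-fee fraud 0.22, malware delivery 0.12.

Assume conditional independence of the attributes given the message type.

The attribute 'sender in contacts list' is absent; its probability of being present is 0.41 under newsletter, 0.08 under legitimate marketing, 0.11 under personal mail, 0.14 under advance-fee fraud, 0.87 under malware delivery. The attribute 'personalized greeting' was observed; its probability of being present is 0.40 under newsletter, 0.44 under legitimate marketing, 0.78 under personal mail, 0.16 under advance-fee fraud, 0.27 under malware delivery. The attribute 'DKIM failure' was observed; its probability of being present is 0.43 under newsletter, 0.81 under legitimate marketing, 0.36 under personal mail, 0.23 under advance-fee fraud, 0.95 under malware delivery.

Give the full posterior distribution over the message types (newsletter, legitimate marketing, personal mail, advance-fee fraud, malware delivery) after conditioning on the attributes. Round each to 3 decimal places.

0.124, 0.442, 0.367, 0.043, 0.024

For each hypothesis, the unnormalized posterior weight is prior × product of the attribute likelihoods (using 1 − P(present | H) for each absent attribute):
  newsletter: 0.20 × (1 − 0.41) × 0.40 × 0.43 = 0.020296
  legitimate marketing: 0.22 × (1 − 0.08) × 0.44 × 0.81 = 0.072135
  personal mail: 0.24 × (1 − 0.11) × 0.78 × 0.36 = 0.059979
  advance-fee fraud: 0.22 × (1 − 0.14) × 0.16 × 0.23 = 0.0069626
  malware delivery: 0.12 × (1 − 0.87) × 0.27 × 0.95 = 0.0040014
Normalizing constant Z = 0.020296 + 0.072135 + 0.059979 + 0.0069626 + 0.0040014 = 0.16337.
P(newsletter | evidence) = 0.020296 / 0.16337 ≈ 0.124
P(legitimate marketing | evidence) = 0.072135 / 0.16337 ≈ 0.442
P(personal mail | evidence) = 0.059979 / 0.16337 ≈ 0.367
P(advance-fee fraud | evidence) = 0.0069626 / 0.16337 ≈ 0.043
P(malware delivery | evidence) = 0.0040014 / 0.16337 ≈ 0.024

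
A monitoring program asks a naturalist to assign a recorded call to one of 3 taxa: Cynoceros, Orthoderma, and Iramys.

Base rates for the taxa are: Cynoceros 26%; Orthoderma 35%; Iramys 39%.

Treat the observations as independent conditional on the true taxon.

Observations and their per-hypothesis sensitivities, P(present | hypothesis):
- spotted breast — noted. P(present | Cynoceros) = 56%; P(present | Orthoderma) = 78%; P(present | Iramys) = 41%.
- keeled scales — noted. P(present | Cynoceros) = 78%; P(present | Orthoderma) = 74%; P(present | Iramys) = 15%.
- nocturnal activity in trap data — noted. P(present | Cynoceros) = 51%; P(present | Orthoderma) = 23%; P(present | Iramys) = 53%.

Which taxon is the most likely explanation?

Multiply each prior by the joint likelihood of the evidence pattern:
  Cynoceros: 0.26 × 0.56 × 0.78 × 0.51 = 0.05792
  Orthoderma: 0.35 × 0.78 × 0.74 × 0.23 = 0.046465
  Iramys: 0.39 × 0.41 × 0.15 × 0.53 = 0.012712
Normalizing constant Z = 0.05792 + 0.046465 + 0.012712 = 0.1171.
P(Cynoceros | evidence) ≈ 0.05792 / 0.1171 ≈ 0.495
P(Orthoderma | evidence) ≈ 0.046465 / 0.1171 ≈ 0.397
P(Iramys | evidence) ≈ 0.012712 / 0.1171 ≈ 0.109
The largest is 0.495, so Cynoceros is most probable.

Cynoceros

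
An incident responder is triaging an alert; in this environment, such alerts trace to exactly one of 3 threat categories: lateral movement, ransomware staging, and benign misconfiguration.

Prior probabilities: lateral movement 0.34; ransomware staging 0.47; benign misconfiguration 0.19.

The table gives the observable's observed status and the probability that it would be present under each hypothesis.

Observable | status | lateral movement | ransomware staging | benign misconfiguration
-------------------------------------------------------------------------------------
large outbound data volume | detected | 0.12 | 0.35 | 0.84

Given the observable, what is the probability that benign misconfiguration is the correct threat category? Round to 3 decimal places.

By Bayes' rule, the unnormalized weight for each hypothesis is prior × likelihood:
  lateral movement: 0.34 × 0.12 = 0.0408
  ransomware staging: 0.47 × 0.35 = 0.1645
  benign misconfiguration: 0.19 × 0.84 = 0.1596
Normalizing constant Z = 0.0408 + 0.1645 + 0.1596 = 0.3649.
P(benign misconfiguration | evidence) = 0.1596 / 0.3649 ≈ 0.437.

0.437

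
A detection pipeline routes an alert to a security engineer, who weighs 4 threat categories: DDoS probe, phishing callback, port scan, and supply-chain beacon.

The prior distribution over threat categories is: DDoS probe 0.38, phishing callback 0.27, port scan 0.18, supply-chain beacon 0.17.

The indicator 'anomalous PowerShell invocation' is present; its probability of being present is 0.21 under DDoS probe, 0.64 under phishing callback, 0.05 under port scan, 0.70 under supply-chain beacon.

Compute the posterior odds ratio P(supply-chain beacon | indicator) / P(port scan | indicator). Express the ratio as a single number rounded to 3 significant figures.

Unnormalized posterior weight (prior times the indicator likelihood) for each of the two hypotheses:
  supply-chain beacon: 0.17 × 0.70 = 0.119
  port scan: 0.18 × 0.05 = 0.009
Posterior odds = 0.119 / 0.009 ≈ 13.2.

13.2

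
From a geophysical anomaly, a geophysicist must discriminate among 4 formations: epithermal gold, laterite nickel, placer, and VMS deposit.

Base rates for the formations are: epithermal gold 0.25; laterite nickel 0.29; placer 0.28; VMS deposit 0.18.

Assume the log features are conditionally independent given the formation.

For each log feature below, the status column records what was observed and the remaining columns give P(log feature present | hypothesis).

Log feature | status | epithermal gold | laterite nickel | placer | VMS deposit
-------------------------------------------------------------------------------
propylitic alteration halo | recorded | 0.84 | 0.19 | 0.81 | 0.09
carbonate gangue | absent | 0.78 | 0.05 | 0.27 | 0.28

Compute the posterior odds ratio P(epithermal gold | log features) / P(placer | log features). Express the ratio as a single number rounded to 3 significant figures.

0.279

Posterior odds equal prior odds times the likelihood ratio; only the two competing hypotheses matter (using 1 − P(present | H) for each absent log feature).
  epithermal gold: 0.25 × 0.84 × (1 − 0.78) = 0.0462
  placer: 0.28 × 0.81 × (1 − 0.27) = 0.16556
Odds(epithermal gold : placer) = 0.0462 / 0.16556 ≈ 0.279.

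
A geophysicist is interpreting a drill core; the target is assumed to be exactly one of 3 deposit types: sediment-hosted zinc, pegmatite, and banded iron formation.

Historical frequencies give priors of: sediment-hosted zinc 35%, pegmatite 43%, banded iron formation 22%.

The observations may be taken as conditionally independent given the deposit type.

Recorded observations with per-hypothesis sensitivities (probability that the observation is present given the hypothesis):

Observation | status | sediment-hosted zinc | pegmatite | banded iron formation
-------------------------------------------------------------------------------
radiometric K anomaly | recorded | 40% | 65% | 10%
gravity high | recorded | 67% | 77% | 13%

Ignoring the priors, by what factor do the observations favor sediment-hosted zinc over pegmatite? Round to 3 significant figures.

0.535

Joint likelihood of the evidence pattern under each hypothesis:
  sediment-hosted zinc: 0.40 × 0.67 = 0.268
  pegmatite: 0.65 × 0.77 = 0.5005
Bayes factor = 0.268 / 0.5005 ≈ 0.535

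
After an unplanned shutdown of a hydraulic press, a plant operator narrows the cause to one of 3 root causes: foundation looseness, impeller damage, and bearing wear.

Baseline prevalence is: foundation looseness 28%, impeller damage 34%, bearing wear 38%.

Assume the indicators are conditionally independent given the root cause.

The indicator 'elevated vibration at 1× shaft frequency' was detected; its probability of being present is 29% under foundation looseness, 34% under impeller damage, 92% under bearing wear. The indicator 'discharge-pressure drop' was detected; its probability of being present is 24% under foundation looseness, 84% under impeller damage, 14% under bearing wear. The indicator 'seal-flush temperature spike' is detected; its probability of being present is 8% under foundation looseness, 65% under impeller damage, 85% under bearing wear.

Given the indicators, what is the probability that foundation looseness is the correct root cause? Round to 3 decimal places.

Multiply each prior by the joint likelihood of the indicator pattern:
  foundation looseness: 0.28 × 0.29 × 0.24 × 0.08 = 0.001559
  impeller damage: 0.34 × 0.34 × 0.84 × 0.65 = 0.063118
  bearing wear: 0.38 × 0.92 × 0.14 × 0.85 = 0.041602
The unnormalized weights sum to 0.10628.
P(foundation looseness | evidence) = 0.001559 / 0.10628 ≈ 0.015.

0.015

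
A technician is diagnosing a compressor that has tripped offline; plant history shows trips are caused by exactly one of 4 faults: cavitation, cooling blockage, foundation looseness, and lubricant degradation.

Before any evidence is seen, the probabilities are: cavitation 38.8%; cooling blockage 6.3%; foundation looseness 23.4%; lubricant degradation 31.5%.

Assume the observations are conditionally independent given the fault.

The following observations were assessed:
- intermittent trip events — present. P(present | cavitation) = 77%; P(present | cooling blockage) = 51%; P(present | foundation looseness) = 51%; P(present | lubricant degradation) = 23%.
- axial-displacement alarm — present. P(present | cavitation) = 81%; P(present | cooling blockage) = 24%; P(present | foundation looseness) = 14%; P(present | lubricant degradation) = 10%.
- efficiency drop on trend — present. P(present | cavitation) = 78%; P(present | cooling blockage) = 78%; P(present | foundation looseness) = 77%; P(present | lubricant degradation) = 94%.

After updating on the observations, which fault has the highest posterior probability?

By Bayes' rule with conditional independence, the unnormalized weight for each hypothesis is prior × ∏ likelihoods:
  cavitation: 0.388 × 0.77 × 0.81 × 0.78 = 0.18876
  cooling blockage: 0.063 × 0.51 × 0.24 × 0.78 = 0.0060147
  foundation looseness: 0.234 × 0.51 × 0.14 × 0.77 = 0.012865
  lubricant degradation: 0.315 × 0.23 × 0.10 × 0.94 = 0.0068103
Marginal likelihood of the evidence = 0.21445.
P(cavitation | evidence) ≈ 0.18876 / 0.21445 ≈ 0.880
P(cooling blockage | evidence) ≈ 0.0060147 / 0.21445 ≈ 0.028
P(foundation looseness | evidence) ≈ 0.012865 / 0.21445 ≈ 0.060
P(lubricant degradation | evidence) ≈ 0.0068103 / 0.21445 ≈ 0.032
The largest is 0.880, so cavitation is most probable.

cavitation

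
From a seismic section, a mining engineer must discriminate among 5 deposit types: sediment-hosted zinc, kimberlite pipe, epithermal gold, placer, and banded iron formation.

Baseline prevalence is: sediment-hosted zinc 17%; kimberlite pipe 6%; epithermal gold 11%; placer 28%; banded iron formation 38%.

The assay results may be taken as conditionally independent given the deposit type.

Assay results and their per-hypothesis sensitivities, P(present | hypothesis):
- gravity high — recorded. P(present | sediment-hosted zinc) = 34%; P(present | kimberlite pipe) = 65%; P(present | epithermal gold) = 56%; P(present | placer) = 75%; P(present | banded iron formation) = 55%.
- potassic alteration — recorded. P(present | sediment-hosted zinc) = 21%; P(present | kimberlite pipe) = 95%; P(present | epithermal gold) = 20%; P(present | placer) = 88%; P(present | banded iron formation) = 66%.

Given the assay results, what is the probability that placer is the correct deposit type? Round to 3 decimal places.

For each hypothesis, the unnormalized posterior weight is prior × product of the assay result likelihoods:
  sediment-hosted zinc: 0.17 × 0.34 × 0.21 = 0.012138
  kimberlite pipe: 0.06 × 0.65 × 0.95 = 0.03705
  epithermal gold: 0.11 × 0.56 × 0.20 = 0.01232
  placer: 0.28 × 0.75 × 0.88 = 0.1848
  banded iron formation: 0.38 × 0.55 × 0.66 = 0.13794
Normalizing constant Z = 0.012138 + 0.03705 + 0.01232 + 0.1848 + 0.13794 = 0.38425.
P(placer | evidence) = 0.1848 / 0.38425 ≈ 0.481.

0.481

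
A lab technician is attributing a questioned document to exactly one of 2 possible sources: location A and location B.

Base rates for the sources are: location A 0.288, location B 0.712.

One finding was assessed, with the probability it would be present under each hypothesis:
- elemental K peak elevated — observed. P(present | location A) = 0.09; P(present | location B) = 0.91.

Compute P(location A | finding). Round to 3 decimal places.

By Bayes' rule, the unnormalized weight for each hypothesis is prior × likelihood:
  location A: 0.288 × 0.09 = 0.02592
  location B: 0.712 × 0.91 = 0.64792
Normalizing constant Z = 0.02592 + 0.64792 = 0.67384.
P(location A | evidence) = 0.02592 / 0.67384 ≈ 0.038.

0.038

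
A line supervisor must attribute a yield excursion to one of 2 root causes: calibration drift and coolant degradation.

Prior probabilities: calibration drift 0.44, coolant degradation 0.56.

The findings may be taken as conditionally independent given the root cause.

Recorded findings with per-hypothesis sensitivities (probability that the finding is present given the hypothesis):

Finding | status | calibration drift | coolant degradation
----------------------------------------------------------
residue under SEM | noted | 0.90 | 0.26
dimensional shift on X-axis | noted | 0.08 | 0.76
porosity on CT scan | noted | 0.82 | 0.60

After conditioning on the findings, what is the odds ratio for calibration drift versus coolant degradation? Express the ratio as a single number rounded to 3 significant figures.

The normalizing constant cancels in an odds ratio, so compute prior × likelihood for the two hypotheses only:
  calibration drift: 0.44 × 0.90 × 0.08 × 0.82 = 0.025978
  coolant degradation: 0.56 × 0.26 × 0.76 × 0.60 = 0.066394
Odds(calibration drift : coolant degradation) = 0.025978 / 0.066394 ≈ 0.391.

0.391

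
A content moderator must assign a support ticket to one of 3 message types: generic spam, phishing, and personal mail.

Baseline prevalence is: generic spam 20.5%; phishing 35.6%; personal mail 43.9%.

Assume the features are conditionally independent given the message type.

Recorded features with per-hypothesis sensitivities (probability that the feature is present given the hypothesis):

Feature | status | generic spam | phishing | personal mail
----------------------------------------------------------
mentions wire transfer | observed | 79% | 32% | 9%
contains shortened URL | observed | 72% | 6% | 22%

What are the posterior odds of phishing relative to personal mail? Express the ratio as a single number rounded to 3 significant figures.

Unnormalized posterior weight (prior times the feature likelihoods) for each of the two hypotheses:
  phishing: 0.356 × 0.32 × 0.06 = 0.0068352
  personal mail: 0.439 × 0.09 × 0.22 = 0.0086922
Posterior odds = 0.0068352 / 0.0086922 ≈ 0.786.

0.786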